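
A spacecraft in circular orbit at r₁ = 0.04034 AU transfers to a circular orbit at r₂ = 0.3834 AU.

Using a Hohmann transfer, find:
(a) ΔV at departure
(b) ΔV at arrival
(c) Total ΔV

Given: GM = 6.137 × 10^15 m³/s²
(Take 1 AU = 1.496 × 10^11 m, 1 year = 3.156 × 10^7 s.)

Convert to SI: r₁ = 0.04034 AU = 6.03486e+09 m; r₂ = 0.3834 AU = 5.73566e+10 m.
Transfer semi-major axis: a_t = (r₁ + r₂)/2 = (6.03486e+09 + 5.73566e+10)/2 = 3.16958e+10 m.
Circular speeds: v₁ = √(GM/r₁) = 1008.43 m/s, v₂ = √(GM/r₂) = 327.104 m/s.
Transfer speeds (vis-viva v² = GM(2/r − 1/a_t)): v₁ᵗ = 1356.55 m/s, v₂ᵗ = 142.731 m/s.
(a) ΔV₁ = |v₁ᵗ − v₁| ≈ 348.1 m/s = 0.07344 AU/year.
(b) ΔV₂ = |v₂ − v₂ᵗ| ≈ 184.4 m/s = 0.0389 AU/year.
(c) ΔV_total = ΔV₁ + ΔV₂ ≈ 532.5 m/s = 0.1123 AU/year.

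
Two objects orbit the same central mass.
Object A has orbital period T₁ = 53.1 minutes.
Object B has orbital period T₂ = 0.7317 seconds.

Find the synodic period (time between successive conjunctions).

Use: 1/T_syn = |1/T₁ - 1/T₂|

Convert to SI: T₁ = 53.1 minutes = 3186 s.
T_syn = |T₁ · T₂ / (T₁ − T₂)|.
T_syn = |3186 · 0.7317 / (3186 − 0.7317)| s ≈ 0.7319 s = 0.7319 seconds.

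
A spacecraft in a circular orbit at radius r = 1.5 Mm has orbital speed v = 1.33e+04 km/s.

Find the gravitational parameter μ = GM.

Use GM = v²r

Convert to SI: r = 1.5 Mm = 1.5e+06 m; v = 1.33e+04 km/s = 1.33e+07 m/s.
For a circular orbit v² = GM/r, so GM = v² · r.
GM = (1.33e+07)² · 1.5e+06 m³/s² ≈ 2.653e+20 m³/s² = 2.653 × 10^20 m³/s².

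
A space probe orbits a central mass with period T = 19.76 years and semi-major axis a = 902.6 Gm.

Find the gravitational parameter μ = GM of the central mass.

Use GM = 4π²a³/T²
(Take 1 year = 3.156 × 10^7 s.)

Convert to SI: T = 19.76 years = 6.23626e+08 s; a = 902.6 Gm = 9.026e+11 m.
GM = 4π² · a³ / T².
GM = 4π² · (9.026e+11)³ / (6.23626e+08)² m³/s² ≈ 7.464e+19 m³/s² = 7.464 × 10^19 m³/s².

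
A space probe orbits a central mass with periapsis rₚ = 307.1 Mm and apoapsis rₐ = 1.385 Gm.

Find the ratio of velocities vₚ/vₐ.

Convert to SI: rₚ = 307.1 Mm = 3.071e+08 m; rₐ = 1.385 Gm = 1.385e+09 m.
Conservation of angular momentum gives rₚvₚ = rₐvₐ, so vₚ/vₐ = rₐ/rₚ.
vₚ/vₐ = 1.385e+09 / 3.071e+08 ≈ 4.51.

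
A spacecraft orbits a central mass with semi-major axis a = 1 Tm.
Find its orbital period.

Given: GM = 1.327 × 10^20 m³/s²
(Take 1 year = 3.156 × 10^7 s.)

Convert to SI: a = 1 Tm = 1e+12 m.
Kepler's third law: T = 2π √(a³ / GM).
Substituting a = 1e+12 m and GM = 1.327e+20 m³/s²:
T = 2π √((1e+12)³ / 1.327e+20) s
T ≈ 5.454e+08 s = 17.28 years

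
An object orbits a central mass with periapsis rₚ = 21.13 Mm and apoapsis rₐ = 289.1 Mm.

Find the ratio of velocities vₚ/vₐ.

Convert to SI: rₚ = 21.13 Mm = 2.113e+07 m; rₐ = 289.1 Mm = 2.891e+08 m.
Conservation of angular momentum gives rₚvₚ = rₐvₐ, so vₚ/vₐ = rₐ/rₚ.
vₚ/vₐ = 2.891e+08 / 2.113e+07 ≈ 13.68.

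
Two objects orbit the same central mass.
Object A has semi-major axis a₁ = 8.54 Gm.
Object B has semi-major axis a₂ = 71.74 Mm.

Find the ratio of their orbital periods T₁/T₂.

Convert to SI: a₁ = 8.54 Gm = 8.54e+09 m; a₂ = 71.74 Mm = 7.174e+07 m.
From Kepler's third law, (T₁/T₂)² = (a₁/a₂)³, so T₁/T₂ = (a₁/a₂)^(3/2).
a₁/a₂ = 8.54e+09 / 7.174e+07 = 119.041.
T₁/T₂ = (119.041)^(3/2) ≈ 1299.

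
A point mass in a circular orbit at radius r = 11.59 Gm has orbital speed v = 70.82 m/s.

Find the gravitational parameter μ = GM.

Convert to SI: r = 11.59 Gm = 1.159e+10 m.
For a circular orbit v² = GM/r, so GM = v² · r.
GM = (70.82)² · 1.159e+10 m³/s² ≈ 5.813e+13 m³/s² = 5.813 × 10^13 m³/s².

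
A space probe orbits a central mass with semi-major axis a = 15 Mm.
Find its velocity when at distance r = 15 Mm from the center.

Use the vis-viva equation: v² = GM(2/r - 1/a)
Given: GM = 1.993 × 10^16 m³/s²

Convert to SI: a = 15 Mm = 1.5e+07 m; r = 15 Mm = 1.5e+07 m.
Vis-viva: v = √(GM · (2/r − 1/a)).
2/r − 1/a = 2/1.5e+07 − 1/1.5e+07 = 6.66667e-08 m⁻¹.
v = √(1.993e+16 · 6.66667e-08) m/s ≈ 3.645e+04 m/s = 36.45 km/s.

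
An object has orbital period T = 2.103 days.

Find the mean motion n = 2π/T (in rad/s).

Convert to SI: T = 2.103 days = 181699 s.
n = 2π / T.
n = 2π / 181699 s ≈ 3.458e-05 rad/s.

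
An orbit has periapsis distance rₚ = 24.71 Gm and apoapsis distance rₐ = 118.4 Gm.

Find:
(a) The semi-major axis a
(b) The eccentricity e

Convert to SI: rₚ = 24.71 Gm = 2.471e+10 m; rₐ = 118.4 Gm = 1.184e+11 m.
(a) a = (rₚ + rₐ) / 2 = (2.471e+10 + 1.184e+11) / 2 ≈ 7.156e+10 m = 71.56 Gm.
(b) e = (rₐ − rₚ) / (rₐ + rₚ) = (1.184e+11 − 2.471e+10) / (1.184e+11 + 2.471e+10) ≈ 0.6547.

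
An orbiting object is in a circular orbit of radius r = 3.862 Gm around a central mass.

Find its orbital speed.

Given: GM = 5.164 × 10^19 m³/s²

Convert to SI: r = 3.862 Gm = 3.862e+09 m.
For a circular orbit, gravity supplies the centripetal force, so v = √(GM / r).
v = √(5.164e+19 / 3.862e+09) m/s ≈ 1.156e+05 m/s = 115.6 km/s.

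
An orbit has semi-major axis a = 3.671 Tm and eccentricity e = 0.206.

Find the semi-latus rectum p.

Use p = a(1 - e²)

Convert to SI: a = 3.671 Tm = 3.671e+12 m.
p = a (1 − e²).
p = 3.671e+12 · (1 − (0.206)²) = 3.671e+12 · 0.957564 ≈ 3.515e+12 m = 3.515 Tm.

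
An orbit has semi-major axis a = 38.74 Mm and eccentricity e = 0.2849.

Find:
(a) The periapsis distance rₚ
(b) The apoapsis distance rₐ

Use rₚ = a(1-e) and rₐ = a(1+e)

Convert to SI: a = 38.74 Mm = 3.874e+07 m.
(a) rₚ = a(1 − e) = 3.874e+07 · (1 − 0.2849) = 3.874e+07 · 0.7151 ≈ 2.77e+07 m = 27.7 Mm.
(b) rₐ = a(1 + e) = 3.874e+07 · (1 + 0.2849) = 3.874e+07 · 1.2849 ≈ 4.978e+07 m = 49.78 Mm.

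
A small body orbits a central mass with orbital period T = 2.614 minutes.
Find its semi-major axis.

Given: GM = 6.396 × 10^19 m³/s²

Convert to SI: T = 2.614 minutes = 156.84 s.
Invert Kepler's third law: a = (GM · T² / (4π²))^(1/3).
Substituting T = 156.84 s and GM = 6.396e+19 m³/s²:
a = (6.396e+19 · (156.84)² / (4π²))^(1/3) m
a ≈ 3.416e+07 m = 34.16 Mm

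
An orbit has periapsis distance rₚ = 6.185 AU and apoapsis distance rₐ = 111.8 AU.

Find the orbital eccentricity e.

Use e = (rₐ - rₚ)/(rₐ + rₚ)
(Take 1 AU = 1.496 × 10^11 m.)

Convert to SI: rₚ = 6.185 AU = 9.25276e+11 m; rₐ = 111.8 AU = 1.67253e+13 m.
e = (rₐ − rₚ) / (rₐ + rₚ).
e = (1.67253e+13 − 9.25276e+11) / (1.67253e+13 + 9.25276e+11) = 1.58e+13 / 1.76506e+13 ≈ 0.8952.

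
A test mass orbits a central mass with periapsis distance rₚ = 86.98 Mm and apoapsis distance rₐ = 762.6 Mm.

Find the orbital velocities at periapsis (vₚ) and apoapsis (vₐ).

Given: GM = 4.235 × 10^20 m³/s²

Convert to SI: rₚ = 86.98 Mm = 8.698e+07 m; rₐ = 762.6 Mm = 7.626e+08 m.
Use the vis-viva equation v² = GM(2/r − 1/a) with a = (rₚ + rₐ)/2 = (8.698e+07 + 7.626e+08)/2 = 4.2479e+08 m.
vₚ = √(GM · (2/rₚ − 1/a)) = √(4.235e+20 · (2/8.698e+07 − 1/4.2479e+08)) m/s ≈ 2.957e+06 m/s = 2957 km/s.
vₐ = √(GM · (2/rₐ − 1/a)) = √(4.235e+20 · (2/7.626e+08 − 1/4.2479e+08)) m/s ≈ 3.372e+05 m/s = 337.2 km/s.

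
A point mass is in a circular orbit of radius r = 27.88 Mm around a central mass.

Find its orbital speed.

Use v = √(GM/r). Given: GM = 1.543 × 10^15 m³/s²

Convert to SI: r = 27.88 Mm = 2.788e+07 m.
For a circular orbit, gravity supplies the centripetal force, so v = √(GM / r).
v = √(1.543e+15 / 2.788e+07) m/s ≈ 7439 m/s = 7.439 km/s.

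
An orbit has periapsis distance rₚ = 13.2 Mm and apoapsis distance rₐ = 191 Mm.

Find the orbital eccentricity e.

Convert to SI: rₚ = 13.2 Mm = 1.32e+07 m; rₐ = 191 Mm = 1.91e+08 m.
e = (rₐ − rₚ) / (rₐ + rₚ).
e = (1.91e+08 − 1.32e+07) / (1.91e+08 + 1.32e+07) = 1.778e+08 / 2.042e+08 ≈ 0.8707.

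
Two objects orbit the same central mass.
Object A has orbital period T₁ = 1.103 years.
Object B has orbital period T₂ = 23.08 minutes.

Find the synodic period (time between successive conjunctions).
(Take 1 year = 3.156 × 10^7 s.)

Convert to SI: T₁ = 1.103 years = 3.48107e+07 s; T₂ = 23.08 minutes = 1384.8 s.
T_syn = |T₁ · T₂ / (T₁ − T₂)|.
T_syn = |3.48107e+07 · 1384.8 / (3.48107e+07 − 1384.8)| s ≈ 1385 s = 23.08 minutes.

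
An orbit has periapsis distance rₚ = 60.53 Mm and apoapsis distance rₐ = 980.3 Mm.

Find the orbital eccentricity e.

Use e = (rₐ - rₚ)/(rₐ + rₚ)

Convert to SI: rₚ = 60.53 Mm = 6.053e+07 m; rₐ = 980.3 Mm = 9.803e+08 m.
e = (rₐ − rₚ) / (rₐ + rₚ).
e = (9.803e+08 − 6.053e+07) / (9.803e+08 + 6.053e+07) = 9.1977e+08 / 1.04083e+09 ≈ 0.8837.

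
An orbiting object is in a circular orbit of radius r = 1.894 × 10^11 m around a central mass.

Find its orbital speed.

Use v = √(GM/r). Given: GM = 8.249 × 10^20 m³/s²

For a circular orbit, gravity supplies the centripetal force, so v = √(GM / r).
v = √(8.249e+20 / 1.894e+11) m/s ≈ 6.599e+04 m/s = 65.99 km/s.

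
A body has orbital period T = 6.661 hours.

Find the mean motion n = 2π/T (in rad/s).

Convert to SI: T = 6.661 hours = 23979.6 s.
n = 2π / T.
n = 2π / 23979.6 s ≈ 0.000262 rad/s.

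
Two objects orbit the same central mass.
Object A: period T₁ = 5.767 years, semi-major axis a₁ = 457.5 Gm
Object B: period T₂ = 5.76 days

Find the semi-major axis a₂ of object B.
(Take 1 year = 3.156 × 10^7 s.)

Convert to SI: T₁ = 5.767 years = 1.82007e+08 s; a₁ = 457.5 Gm = 4.575e+11 m; T₂ = 5.76 days = 497664 s.
Kepler's third law: (T₁/T₂)² = (a₁/a₂)³ ⇒ a₂ = a₁ · (T₂/T₁)^(2/3).
T₂/T₁ = 497664 / 1.82007e+08 = 0.00273432.
a₂ = 4.575e+11 · (0.00273432)^(2/3) m ≈ 8.946e+09 m = 8.946 Gm.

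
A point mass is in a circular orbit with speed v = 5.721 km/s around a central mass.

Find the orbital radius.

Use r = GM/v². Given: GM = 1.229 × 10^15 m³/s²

Convert to SI: v = 5.721 km/s = 5721 m/s.
For a circular orbit, v² = GM / r, so r = GM / v².
r = 1.229e+15 / (5721)² m ≈ 3.755e+07 m = 3.755 × 10^7 m.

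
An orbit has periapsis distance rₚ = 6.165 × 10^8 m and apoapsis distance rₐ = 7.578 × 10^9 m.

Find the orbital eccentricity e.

e = (rₐ − rₚ) / (rₐ + rₚ).
e = (7.578e+09 − 6.165e+08) / (7.578e+09 + 6.165e+08) = 6.9615e+09 / 8.1945e+09 ≈ 0.8495.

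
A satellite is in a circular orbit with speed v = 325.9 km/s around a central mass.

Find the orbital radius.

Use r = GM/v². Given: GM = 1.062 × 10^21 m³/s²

Convert to SI: v = 325.9 km/s = 325900 m/s.
For a circular orbit, v² = GM / r, so r = GM / v².
r = 1.062e+21 / (325900)² m ≈ 9.999e+09 m = 9.999 Gm.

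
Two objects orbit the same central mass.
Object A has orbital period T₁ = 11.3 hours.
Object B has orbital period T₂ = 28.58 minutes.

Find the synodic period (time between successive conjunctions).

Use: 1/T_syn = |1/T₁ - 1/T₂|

Convert to SI: T₁ = 11.3 hours = 40680 s; T₂ = 28.58 minutes = 1714.8 s.
T_syn = |T₁ · T₂ / (T₁ − T₂)|.
T_syn = |40680 · 1714.8 / (40680 − 1714.8)| s ≈ 1790 s = 29.84 minutes.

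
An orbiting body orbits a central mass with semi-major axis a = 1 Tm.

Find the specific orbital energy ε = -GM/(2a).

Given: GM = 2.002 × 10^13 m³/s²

Convert to SI: a = 1 Tm = 1e+12 m.
ε = −GM / (2a).
ε = −2.002e+13 / (2 · 1e+12) J/kg ≈ -10.01 J/kg = -10.01 J/kg.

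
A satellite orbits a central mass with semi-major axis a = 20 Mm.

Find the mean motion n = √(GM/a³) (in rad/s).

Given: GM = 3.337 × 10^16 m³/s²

Convert to SI: a = 20 Mm = 2e+07 m.
n = √(GM / a³).
n = √(3.337e+16 / (2e+07)³) rad/s ≈ 0.002042 rad/s.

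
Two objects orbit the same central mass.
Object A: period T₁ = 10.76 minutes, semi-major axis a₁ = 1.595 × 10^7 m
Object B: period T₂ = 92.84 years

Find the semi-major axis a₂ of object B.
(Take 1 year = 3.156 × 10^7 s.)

Convert to SI: T₁ = 10.76 minutes = 645.6 s; T₂ = 92.84 years = 2.93003e+09 s.
Kepler's third law: (T₁/T₂)² = (a₁/a₂)³ ⇒ a₂ = a₁ · (T₂/T₁)^(2/3).
T₂/T₁ = 2.93003e+09 / 645.6 = 4.53846e+06.
a₂ = 1.595e+07 · (4.53846e+06)^(2/3) m ≈ 4.372e+11 m = 4.372 × 10^11 m.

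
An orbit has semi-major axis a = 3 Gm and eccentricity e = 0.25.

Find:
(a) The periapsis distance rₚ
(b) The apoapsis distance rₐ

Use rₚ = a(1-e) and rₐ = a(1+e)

Convert to SI: a = 3 Gm = 3e+09 m.
(a) rₚ = a(1 − e) = 3e+09 · (1 − 0.25) = 3e+09 · 0.75 ≈ 2.25e+09 m = 2.25 Gm.
(b) rₐ = a(1 + e) = 3e+09 · (1 + 0.25) = 3e+09 · 1.25 ≈ 3.75e+09 m = 3.75 Gm.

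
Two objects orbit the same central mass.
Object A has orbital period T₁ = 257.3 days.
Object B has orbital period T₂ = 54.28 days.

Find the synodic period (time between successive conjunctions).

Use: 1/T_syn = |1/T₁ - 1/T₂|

Convert to SI: T₁ = 257.3 days = 2.22307e+07 s; T₂ = 54.28 days = 4.68979e+06 s.
T_syn = |T₁ · T₂ / (T₁ − T₂)|.
T_syn = |2.22307e+07 · 4.68979e+06 / (2.22307e+07 − 4.68979e+06)| s ≈ 5.944e+06 s = 68.79 days.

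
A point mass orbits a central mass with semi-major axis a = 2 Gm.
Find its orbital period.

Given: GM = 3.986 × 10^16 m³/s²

Convert to SI: a = 2 Gm = 2e+09 m.
Kepler's third law: T = 2π √(a³ / GM).
Substituting a = 2e+09 m and GM = 3.986e+16 m³/s²:
T = 2π √((2e+09)³ / 3.986e+16) s
T ≈ 2.815e+06 s = 32.58 days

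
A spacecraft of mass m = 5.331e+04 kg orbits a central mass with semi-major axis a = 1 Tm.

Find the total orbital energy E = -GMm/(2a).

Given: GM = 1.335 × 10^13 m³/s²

Convert to SI: a = 1 Tm = 1e+12 m.
E = −GMm / (2a).
E = −1.335e+13 · 5.331e+04 / (2 · 1e+12) J ≈ -3.558e+05 J = -355.8 kJ.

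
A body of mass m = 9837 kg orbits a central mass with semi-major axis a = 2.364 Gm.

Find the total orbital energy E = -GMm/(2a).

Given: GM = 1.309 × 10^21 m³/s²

Convert to SI: a = 2.364 Gm = 2.364e+09 m.
E = −GMm / (2a).
E = −1.309e+21 · 9837 / (2 · 2.364e+09) J ≈ -2.723e+15 J = -2.723 PJ.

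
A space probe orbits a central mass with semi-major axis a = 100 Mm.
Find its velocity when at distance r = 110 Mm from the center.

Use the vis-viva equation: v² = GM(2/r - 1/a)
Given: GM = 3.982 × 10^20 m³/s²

Convert to SI: a = 100 Mm = 1e+08 m; r = 110 Mm = 1.1e+08 m.
Vis-viva: v = √(GM · (2/r − 1/a)).
2/r − 1/a = 2/1.1e+08 − 1/1e+08 = 8.18182e-09 m⁻¹.
v = √(3.982e+20 · 8.18182e-09) m/s ≈ 1.805e+06 m/s = 1805 km/s.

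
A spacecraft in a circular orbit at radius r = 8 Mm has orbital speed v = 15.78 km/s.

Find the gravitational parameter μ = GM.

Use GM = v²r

Convert to SI: r = 8 Mm = 8e+06 m; v = 15.78 km/s = 15780 m/s.
For a circular orbit v² = GM/r, so GM = v² · r.
GM = (15780)² · 8e+06 m³/s² ≈ 1.992e+15 m³/s² = 1.992 × 10^15 m³/s².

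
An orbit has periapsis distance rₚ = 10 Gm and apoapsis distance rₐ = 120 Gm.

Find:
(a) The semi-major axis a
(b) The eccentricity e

Convert to SI: rₚ = 10 Gm = 1e+10 m; rₐ = 120 Gm = 1.2e+11 m.
(a) a = (rₚ + rₐ) / 2 = (1e+10 + 1.2e+11) / 2 ≈ 6.5e+10 m = 65 Gm.
(b) e = (rₐ − rₚ) / (rₐ + rₚ) = (1.2e+11 − 1e+10) / (1.2e+11 + 1e+10) ≈ 0.8462.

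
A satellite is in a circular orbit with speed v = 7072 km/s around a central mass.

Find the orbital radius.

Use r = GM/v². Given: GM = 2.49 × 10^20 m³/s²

Convert to SI: v = 7072 km/s = 7.072e+06 m/s.
For a circular orbit, v² = GM / r, so r = GM / v².
r = 2.49e+20 / (7.072e+06)² m ≈ 4.979e+06 m = 4.979 × 10^6 m.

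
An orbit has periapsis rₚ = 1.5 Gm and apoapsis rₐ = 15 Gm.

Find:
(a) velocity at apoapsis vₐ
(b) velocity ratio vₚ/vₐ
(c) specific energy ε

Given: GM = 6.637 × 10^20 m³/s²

Convert to SI: rₚ = 1.5 Gm = 1.5e+09 m; rₐ = 15 Gm = 1.5e+10 m.
(a) With a = (rₚ + rₐ)/2 = 8.25e+09 m, vₐ = √(GM (2/rₐ − 1/a)) = √(6.637e+20 · (2/1.5e+10 − 1/8.25e+09)) m/s ≈ 8.969e+04 m/s
(b) Conservation of angular momentum (rₚvₚ = rₐvₐ) gives vₚ/vₐ = rₐ/rₚ = 1.5e+10/1.5e+09 ≈ 10
(c) With a = (rₚ + rₐ)/2 = 8.25e+09 m, ε = −GM/(2a) = −6.637e+20/(2 · 8.25e+09) J/kg ≈ -4.022e+10 J/kg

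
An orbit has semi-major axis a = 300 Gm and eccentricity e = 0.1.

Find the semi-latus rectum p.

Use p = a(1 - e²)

Convert to SI: a = 300 Gm = 3e+11 m.
p = a (1 − e²).
p = 3e+11 · (1 − (0.1)²) = 3e+11 · 0.99 ≈ 2.97e+11 m = 297 Gm.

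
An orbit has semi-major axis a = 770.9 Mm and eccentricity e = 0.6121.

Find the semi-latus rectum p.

Convert to SI: a = 770.9 Mm = 7.709e+08 m.
p = a (1 − e²).
p = 7.709e+08 · (1 − (0.6121)²) = 7.709e+08 · 0.625334 ≈ 4.821e+08 m = 482.1 Mm.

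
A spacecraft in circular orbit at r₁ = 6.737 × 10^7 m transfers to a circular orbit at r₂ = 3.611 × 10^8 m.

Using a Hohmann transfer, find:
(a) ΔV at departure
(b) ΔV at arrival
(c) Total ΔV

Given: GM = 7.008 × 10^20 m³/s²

Transfer semi-major axis: a_t = (r₁ + r₂)/2 = (6.737e+07 + 3.611e+08)/2 = 2.14235e+08 m.
Circular speeds: v₁ = √(GM/r₁) = 3.22525e+06 m/s, v₂ = √(GM/r₂) = 1.3931e+06 m/s.
Transfer speeds (vis-viva v² = GM(2/r − 1/a_t)): v₁ᵗ = 4.18728e+06 m/s, v₂ᵗ = 781216 m/s.
(a) ΔV₁ = |v₁ᵗ − v₁| ≈ 9.62e+05 m/s = 962 km/s.
(b) ΔV₂ = |v₂ − v₂ᵗ| ≈ 6.119e+05 m/s = 611.9 km/s.
(c) ΔV_total = ΔV₁ + ΔV₂ ≈ 1.574e+06 m/s = 1574 km/s.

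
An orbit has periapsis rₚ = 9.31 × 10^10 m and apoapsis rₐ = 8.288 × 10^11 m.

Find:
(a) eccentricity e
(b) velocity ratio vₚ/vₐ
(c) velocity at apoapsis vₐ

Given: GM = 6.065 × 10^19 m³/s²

(a) e = (rₐ − rₚ)/(rₐ + rₚ) = (8.288e+11 − 9.31e+10)/(8.288e+11 + 9.31e+10) ≈ 0.798
(b) Conservation of angular momentum (rₚvₚ = rₐvₐ) gives vₚ/vₐ = rₐ/rₚ = 8.288e+11/9.31e+10 ≈ 8.902
(c) With a = (rₚ + rₐ)/2 = 4.6095e+11 m, vₐ = √(GM (2/rₐ − 1/a)) = √(6.065e+19 · (2/8.288e+11 − 1/4.6095e+11)) m/s ≈ 3844 m/s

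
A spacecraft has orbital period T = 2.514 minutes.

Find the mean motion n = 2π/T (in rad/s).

Convert to SI: T = 2.514 minutes = 150.84 s.
n = 2π / T.
n = 2π / 150.84 s ≈ 0.04165 rad/s.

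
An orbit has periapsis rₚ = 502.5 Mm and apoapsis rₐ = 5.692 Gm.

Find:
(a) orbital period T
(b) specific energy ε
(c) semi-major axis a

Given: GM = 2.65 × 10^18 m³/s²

Convert to SI: rₚ = 502.5 Mm = 5.025e+08 m; rₐ = 5.692 Gm = 5.692e+09 m.
(a) With a = (rₚ + rₐ)/2 = 3.09725e+09 m, T = 2π √(a³/GM) = 2π √((3.09725e+09)³/2.65e+18) s ≈ 6.653e+05 s
(b) With a = (rₚ + rₐ)/2 = 3.09725e+09 m, ε = −GM/(2a) = −2.65e+18/(2 · 3.09725e+09) J/kg ≈ -4.278e+08 J/kg
(c) a = (rₚ + rₐ)/2 = (5.025e+08 + 5.692e+09)/2 ≈ 3.097e+09 m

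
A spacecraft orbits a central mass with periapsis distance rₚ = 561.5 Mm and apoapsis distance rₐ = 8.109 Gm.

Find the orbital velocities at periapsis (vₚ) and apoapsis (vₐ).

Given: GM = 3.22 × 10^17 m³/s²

Convert to SI: rₚ = 561.5 Mm = 5.615e+08 m; rₐ = 8.109 Gm = 8.109e+09 m.
Use the vis-viva equation v² = GM(2/r − 1/a) with a = (rₚ + rₐ)/2 = (5.615e+08 + 8.109e+09)/2 = 4.33525e+09 m.
vₚ = √(GM · (2/rₚ − 1/a)) = √(3.22e+17 · (2/5.615e+08 − 1/4.33525e+09)) m/s ≈ 3.275e+04 m/s = 32.75 km/s.
vₐ = √(GM · (2/rₐ − 1/a)) = √(3.22e+17 · (2/8.109e+09 − 1/4.33525e+09)) m/s ≈ 2268 m/s = 2.268 km/s.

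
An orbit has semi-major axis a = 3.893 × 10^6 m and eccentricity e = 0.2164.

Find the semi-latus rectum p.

p = a (1 − e²).
p = 3.893e+06 · (1 − (0.2164)²) = 3.893e+06 · 0.953171 ≈ 3.711e+06 m = 3.711 × 10^6 m.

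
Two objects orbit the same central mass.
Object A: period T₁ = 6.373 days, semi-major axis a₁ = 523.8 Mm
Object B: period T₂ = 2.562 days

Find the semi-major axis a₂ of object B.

Convert to SI: T₁ = 6.373 days = 550627 s; a₁ = 523.8 Mm = 5.238e+08 m; T₂ = 2.562 days = 221357 s.
Kepler's third law: (T₁/T₂)² = (a₁/a₂)³ ⇒ a₂ = a₁ · (T₂/T₁)^(2/3).
T₂/T₁ = 221357 / 550627 = 0.402008.
a₂ = 5.238e+08 · (0.402008)^(2/3) m ≈ 2.853e+08 m = 285.3 Mm.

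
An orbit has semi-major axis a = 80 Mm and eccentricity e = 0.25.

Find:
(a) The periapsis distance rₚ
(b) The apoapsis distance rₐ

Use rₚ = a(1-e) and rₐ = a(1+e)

Convert to SI: a = 80 Mm = 8e+07 m.
(a) rₚ = a(1 − e) = 8e+07 · (1 − 0.25) = 8e+07 · 0.75 ≈ 6e+07 m = 60 Mm.
(b) rₐ = a(1 + e) = 8e+07 · (1 + 0.25) = 8e+07 · 1.25 ≈ 1e+08 m = 100 Mm.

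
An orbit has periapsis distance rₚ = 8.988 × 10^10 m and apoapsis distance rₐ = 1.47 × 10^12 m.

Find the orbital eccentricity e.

e = (rₐ − rₚ) / (rₐ + rₚ).
e = (1.47e+12 − 8.988e+10) / (1.47e+12 + 8.988e+10) = 1.38012e+12 / 1.55988e+12 ≈ 0.8848.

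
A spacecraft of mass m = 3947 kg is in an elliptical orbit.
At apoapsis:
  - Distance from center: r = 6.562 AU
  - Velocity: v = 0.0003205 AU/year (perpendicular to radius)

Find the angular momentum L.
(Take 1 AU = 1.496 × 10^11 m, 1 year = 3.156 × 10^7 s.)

Convert to SI: r = 6.562 AU = 9.81675e+11 m; v = 0.0003205 AU/year = 1.51923 m/s.
Since v is perpendicular to r, L = m · v · r.
L = 3947 · 1.51923 · 9.81675e+11 kg·m²/s ≈ 5.887e+15 kg·m²/s.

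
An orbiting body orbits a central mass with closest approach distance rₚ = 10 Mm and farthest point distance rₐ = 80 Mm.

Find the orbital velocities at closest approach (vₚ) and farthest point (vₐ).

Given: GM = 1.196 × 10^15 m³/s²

Convert to SI: rₚ = 10 Mm = 1e+07 m; rₐ = 80 Mm = 8e+07 m.
Use the vis-viva equation v² = GM(2/r − 1/a) with a = (rₚ + rₐ)/2 = (1e+07 + 8e+07)/2 = 4.5e+07 m.
vₚ = √(GM · (2/rₚ − 1/a)) = √(1.196e+15 · (2/1e+07 − 1/4.5e+07)) m/s ≈ 1.458e+04 m/s = 14.58 km/s.
vₐ = √(GM · (2/rₐ − 1/a)) = √(1.196e+15 · (2/8e+07 − 1/4.5e+07)) m/s ≈ 1823 m/s = 1.823 km/s.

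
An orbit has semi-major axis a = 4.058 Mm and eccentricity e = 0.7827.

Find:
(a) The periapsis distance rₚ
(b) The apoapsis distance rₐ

Convert to SI: a = 4.058 Mm = 4.058e+06 m.
(a) rₚ = a(1 − e) = 4.058e+06 · (1 − 0.7827) = 4.058e+06 · 0.2173 ≈ 8.818e+05 m = 881.8 km.
(b) rₐ = a(1 + e) = 4.058e+06 · (1 + 0.7827) = 4.058e+06 · 1.7827 ≈ 7.234e+06 m = 7.234 Mm.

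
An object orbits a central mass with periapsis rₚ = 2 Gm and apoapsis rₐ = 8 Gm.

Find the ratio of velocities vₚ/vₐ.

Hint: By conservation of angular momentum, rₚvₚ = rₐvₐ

Convert to SI: rₚ = 2 Gm = 2e+09 m; rₐ = 8 Gm = 8e+09 m.
Conservation of angular momentum gives rₚvₚ = rₐvₐ, so vₚ/vₐ = rₐ/rₚ.
vₚ/vₐ = 8e+09 / 2e+09 ≈ 4.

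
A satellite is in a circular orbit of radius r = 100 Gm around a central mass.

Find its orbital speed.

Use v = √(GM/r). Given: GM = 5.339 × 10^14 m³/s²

Convert to SI: r = 100 Gm = 1e+11 m.
For a circular orbit, gravity supplies the centripetal force, so v = √(GM / r).
v = √(5.339e+14 / 1e+11) m/s ≈ 73.07 m/s = 73.07 m/s.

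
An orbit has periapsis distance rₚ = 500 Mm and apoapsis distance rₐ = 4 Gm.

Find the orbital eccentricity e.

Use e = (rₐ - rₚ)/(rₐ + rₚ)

Convert to SI: rₚ = 500 Mm = 5e+08 m; rₐ = 4 Gm = 4e+09 m.
e = (rₐ − rₚ) / (rₐ + rₚ).
e = (4e+09 − 5e+08) / (4e+09 + 5e+08) = 3.5e+09 / 4.5e+09 ≈ 0.7778.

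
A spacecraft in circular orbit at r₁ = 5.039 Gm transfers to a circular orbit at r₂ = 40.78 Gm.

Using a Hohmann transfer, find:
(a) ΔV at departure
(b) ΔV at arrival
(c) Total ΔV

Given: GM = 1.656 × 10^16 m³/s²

Convert to SI: r₁ = 5.039 Gm = 5.039e+09 m; r₂ = 40.78 Gm = 4.078e+10 m.
Transfer semi-major axis: a_t = (r₁ + r₂)/2 = (5.039e+09 + 4.078e+10)/2 = 2.29095e+10 m.
Circular speeds: v₁ = √(GM/r₁) = 1812.83 m/s, v₂ = √(GM/r₂) = 637.245 m/s.
Transfer speeds (vis-viva v² = GM(2/r − 1/a_t)): v₁ᵗ = 2418.65 m/s, v₂ᵗ = 298.862 m/s.
(a) ΔV₁ = |v₁ᵗ − v₁| ≈ 605.8 m/s = 605.8 m/s.
(b) ΔV₂ = |v₂ − v₂ᵗ| ≈ 338.4 m/s = 338.4 m/s.
(c) ΔV_total = ΔV₁ + ΔV₂ ≈ 944.2 m/s = 944.2 m/s.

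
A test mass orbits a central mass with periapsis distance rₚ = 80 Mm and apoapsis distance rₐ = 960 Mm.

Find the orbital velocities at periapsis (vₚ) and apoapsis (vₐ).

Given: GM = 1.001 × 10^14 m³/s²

Convert to SI: rₚ = 80 Mm = 8e+07 m; rₐ = 960 Mm = 9.6e+08 m.
Use the vis-viva equation v² = GM(2/r − 1/a) with a = (rₚ + rₐ)/2 = (8e+07 + 9.6e+08)/2 = 5.2e+08 m.
vₚ = √(GM · (2/rₚ − 1/a)) = √(1.001e+14 · (2/8e+07 − 1/5.2e+08)) m/s ≈ 1520 m/s = 1.52 km/s.
vₐ = √(GM · (2/rₐ − 1/a)) = √(1.001e+14 · (2/9.6e+08 − 1/5.2e+08)) m/s ≈ 126.7 m/s = 126.7 m/s.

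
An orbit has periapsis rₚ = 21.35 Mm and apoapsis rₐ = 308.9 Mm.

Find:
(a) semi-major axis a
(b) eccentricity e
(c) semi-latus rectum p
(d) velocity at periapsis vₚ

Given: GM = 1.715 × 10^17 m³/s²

Convert to SI: rₚ = 21.35 Mm = 2.135e+07 m; rₐ = 308.9 Mm = 3.089e+08 m.
(a) a = (rₚ + rₐ)/2 = (2.135e+07 + 3.089e+08)/2 ≈ 1.651e+08 m
(b) e = (rₐ − rₚ)/(rₐ + rₚ) = (3.089e+08 − 2.135e+07)/(3.089e+08 + 2.135e+07) ≈ 0.8707
(c) From a = (rₚ + rₐ)/2 = 1.65125e+08 m and e = (rₐ − rₚ)/(rₐ + rₚ) = 0.870704, p = a(1 − e²) = 1.65125e+08 · (1 − (0.870704)²) ≈ 3.994e+07 m
(d) With a = (rₚ + rₐ)/2 = 1.65125e+08 m, vₚ = √(GM (2/rₚ − 1/a)) = √(1.715e+17 · (2/2.135e+07 − 1/1.65125e+08)) m/s ≈ 1.226e+05 m/s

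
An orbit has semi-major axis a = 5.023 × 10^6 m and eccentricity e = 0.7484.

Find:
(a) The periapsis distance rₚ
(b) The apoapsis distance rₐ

(a) rₚ = a(1 − e) = 5.023e+06 · (1 − 0.7484) = 5.023e+06 · 0.2516 ≈ 1.264e+06 m = 1.264 × 10^6 m.
(b) rₐ = a(1 + e) = 5.023e+06 · (1 + 0.7484) = 5.023e+06 · 1.7484 ≈ 8.782e+06 m = 8.782 × 10^6 m.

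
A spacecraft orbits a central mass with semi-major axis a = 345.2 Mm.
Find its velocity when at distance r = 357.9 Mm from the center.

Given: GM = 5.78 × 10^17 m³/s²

Convert to SI: a = 345.2 Mm = 3.452e+08 m; r = 357.9 Mm = 3.579e+08 m.
Vis-viva: v = √(GM · (2/r − 1/a)).
2/r − 1/a = 2/3.579e+08 − 1/3.452e+08 = 2.69128e-09 m⁻¹.
v = √(5.78e+17 · 2.69128e-09) m/s ≈ 3.944e+04 m/s = 39.44 km/s.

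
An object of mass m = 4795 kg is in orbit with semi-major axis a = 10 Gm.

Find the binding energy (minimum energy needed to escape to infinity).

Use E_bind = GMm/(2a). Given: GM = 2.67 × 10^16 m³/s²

Convert to SI: a = 10 Gm = 1e+10 m.
Total orbital energy is E = −GMm/(2a); binding energy is E_bind = −E = GMm/(2a).
E_bind = 2.67e+16 · 4795 / (2 · 1e+10) J ≈ 6.401e+09 J = 6.401 GJ.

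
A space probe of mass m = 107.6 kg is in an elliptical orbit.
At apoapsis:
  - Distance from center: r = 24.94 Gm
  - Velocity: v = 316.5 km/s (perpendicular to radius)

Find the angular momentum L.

Convert to SI: r = 24.94 Gm = 2.494e+10 m; v = 316.5 km/s = 316500 m/s.
Since v is perpendicular to r, L = m · v · r.
L = 107.6 · 316500 · 2.494e+10 kg·m²/s ≈ 8.493e+17 kg·m²/s.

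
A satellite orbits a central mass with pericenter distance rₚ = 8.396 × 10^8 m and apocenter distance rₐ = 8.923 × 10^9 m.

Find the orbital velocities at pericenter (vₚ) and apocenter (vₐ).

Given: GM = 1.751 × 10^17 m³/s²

Use the vis-viva equation v² = GM(2/r − 1/a) with a = (rₚ + rₐ)/2 = (8.396e+08 + 8.923e+09)/2 = 4.8813e+09 m.
vₚ = √(GM · (2/rₚ − 1/a)) = √(1.751e+17 · (2/8.396e+08 − 1/4.8813e+09)) m/s ≈ 1.953e+04 m/s = 19.53 km/s.
vₐ = √(GM · (2/rₐ − 1/a)) = √(1.751e+17 · (2/8.923e+09 − 1/4.8813e+09)) m/s ≈ 1837 m/s = 1.837 km/s.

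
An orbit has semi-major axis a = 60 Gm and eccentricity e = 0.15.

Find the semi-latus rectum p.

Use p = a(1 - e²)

Convert to SI: a = 60 Gm = 6e+10 m.
p = a (1 − e²).
p = 6e+10 · (1 − (0.15)²) = 6e+10 · 0.9775 ≈ 5.865e+10 m = 58.65 Gm.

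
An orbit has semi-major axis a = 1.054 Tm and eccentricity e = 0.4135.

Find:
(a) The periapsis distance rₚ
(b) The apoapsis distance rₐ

Convert to SI: a = 1.054 Tm = 1.054e+12 m.
(a) rₚ = a(1 − e) = 1.054e+12 · (1 − 0.4135) = 1.054e+12 · 0.5865 ≈ 6.182e+11 m = 618.2 Gm.
(b) rₐ = a(1 + e) = 1.054e+12 · (1 + 0.4135) = 1.054e+12 · 1.4135 ≈ 1.49e+12 m = 1.49 Tm.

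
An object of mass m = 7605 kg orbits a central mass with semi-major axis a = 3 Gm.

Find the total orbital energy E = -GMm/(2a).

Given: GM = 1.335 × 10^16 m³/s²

Convert to SI: a = 3 Gm = 3e+09 m.
E = −GMm / (2a).
E = −1.335e+16 · 7605 / (2 · 3e+09) J ≈ -1.692e+10 J = -16.92 GJ.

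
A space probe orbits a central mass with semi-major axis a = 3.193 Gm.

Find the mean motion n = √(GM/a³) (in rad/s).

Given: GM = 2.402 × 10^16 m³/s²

Convert to SI: a = 3.193 Gm = 3.193e+09 m.
n = √(GM / a³).
n = √(2.402e+16 / (3.193e+09)³) rad/s ≈ 8.59e-07 rad/s.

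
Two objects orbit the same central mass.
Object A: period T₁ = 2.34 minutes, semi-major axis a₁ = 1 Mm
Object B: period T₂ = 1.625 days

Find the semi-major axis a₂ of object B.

Convert to SI: T₁ = 2.34 minutes = 140.4 s; a₁ = 1 Mm = 1e+06 m; T₂ = 1.625 days = 140400 s.
Kepler's third law: (T₁/T₂)² = (a₁/a₂)³ ⇒ a₂ = a₁ · (T₂/T₁)^(2/3).
T₂/T₁ = 140400 / 140.4 = 1000.
a₂ = 1e+06 · (1000)^(2/3) m ≈ 1e+08 m = 100 Mm.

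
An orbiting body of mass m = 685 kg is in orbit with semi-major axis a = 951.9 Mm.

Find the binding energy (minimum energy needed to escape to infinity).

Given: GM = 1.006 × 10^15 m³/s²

Convert to SI: a = 951.9 Mm = 9.519e+08 m.
Total orbital energy is E = −GMm/(2a); binding energy is E_bind = −E = GMm/(2a).
E_bind = 1.006e+15 · 685 / (2 · 9.519e+08) J ≈ 3.62e+08 J = 362 MJ.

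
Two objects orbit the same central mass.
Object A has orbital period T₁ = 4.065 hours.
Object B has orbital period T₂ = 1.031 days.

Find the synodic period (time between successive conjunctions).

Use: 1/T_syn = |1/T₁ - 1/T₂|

Convert to SI: T₁ = 4.065 hours = 14634 s; T₂ = 1.031 days = 89078.4 s.
T_syn = |T₁ · T₂ / (T₁ − T₂)|.
T_syn = |14634 · 89078.4 / (14634 − 89078.4)| s ≈ 1.751e+04 s = 4.864 hours.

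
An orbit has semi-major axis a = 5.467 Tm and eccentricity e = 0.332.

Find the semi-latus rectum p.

Convert to SI: a = 5.467 Tm = 5.467e+12 m.
p = a (1 − e²).
p = 5.467e+12 · (1 − (0.332)²) = 5.467e+12 · 0.889776 ≈ 4.864e+12 m = 4.864 Tm.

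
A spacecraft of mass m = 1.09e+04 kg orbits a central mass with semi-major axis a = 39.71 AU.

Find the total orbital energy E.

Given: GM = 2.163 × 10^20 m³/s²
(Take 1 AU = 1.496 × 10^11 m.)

Convert to SI: a = 39.71 AU = 5.94062e+12 m.
E = −GMm / (2a).
E = −2.163e+20 · 1.09e+04 / (2 · 5.94062e+12) J ≈ -1.984e+11 J = -198.4 GJ.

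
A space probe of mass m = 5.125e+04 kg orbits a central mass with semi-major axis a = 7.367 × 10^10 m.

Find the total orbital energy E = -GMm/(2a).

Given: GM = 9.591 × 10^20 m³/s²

E = −GMm / (2a).
E = −9.591e+20 · 5.125e+04 / (2 · 7.367e+10) J ≈ -3.336e+14 J = -333.6 TJ.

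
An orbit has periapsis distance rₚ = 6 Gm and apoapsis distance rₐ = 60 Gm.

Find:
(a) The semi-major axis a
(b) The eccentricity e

Convert to SI: rₚ = 6 Gm = 6e+09 m; rₐ = 60 Gm = 6e+10 m.
(a) a = (rₚ + rₐ) / 2 = (6e+09 + 6e+10) / 2 ≈ 3.3e+10 m = 33 Gm.
(b) e = (rₐ − rₚ) / (rₐ + rₚ) = (6e+10 − 6e+09) / (6e+10 + 6e+09) ≈ 0.8182.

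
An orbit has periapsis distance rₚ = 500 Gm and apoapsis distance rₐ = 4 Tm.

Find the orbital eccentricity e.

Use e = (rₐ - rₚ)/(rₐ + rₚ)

Convert to SI: rₚ = 500 Gm = 5e+11 m; rₐ = 4 Tm = 4e+12 m.
e = (rₐ − rₚ) / (rₐ + rₚ).
e = (4e+12 − 5e+11) / (4e+12 + 5e+11) = 3.5e+12 / 4.5e+12 ≈ 0.7778.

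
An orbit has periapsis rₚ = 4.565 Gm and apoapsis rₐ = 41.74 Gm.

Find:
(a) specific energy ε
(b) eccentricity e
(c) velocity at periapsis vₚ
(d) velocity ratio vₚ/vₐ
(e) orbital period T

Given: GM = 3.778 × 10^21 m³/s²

Convert to SI: rₚ = 4.565 Gm = 4.565e+09 m; rₐ = 41.74 Gm = 4.174e+10 m.
(a) With a = (rₚ + rₐ)/2 = 2.31525e+10 m, ε = −GM/(2a) = −3.778e+21/(2 · 2.31525e+10) J/kg ≈ -8.159e+10 J/kg
(b) e = (rₐ − rₚ)/(rₐ + rₚ) = (4.174e+10 − 4.565e+09)/(4.174e+10 + 4.565e+09) ≈ 0.8028
(c) With a = (rₚ + rₐ)/2 = 2.31525e+10 m, vₚ = √(GM (2/rₚ − 1/a)) = √(3.778e+21 · (2/4.565e+09 − 1/2.31525e+10)) m/s ≈ 1.221e+06 m/s
(d) Conservation of angular momentum (rₚvₚ = rₐvₐ) gives vₚ/vₐ = rₐ/rₚ = 4.174e+10/4.565e+09 ≈ 9.143
(e) With a = (rₚ + rₐ)/2 = 2.31525e+10 m, T = 2π √(a³/GM) = 2π √((2.31525e+10)³/3.778e+21) s ≈ 3.601e+05 s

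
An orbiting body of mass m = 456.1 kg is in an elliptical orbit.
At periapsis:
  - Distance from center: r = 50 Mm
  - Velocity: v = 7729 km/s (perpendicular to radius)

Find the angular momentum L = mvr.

Convert to SI: r = 50 Mm = 5e+07 m; v = 7729 km/s = 7.729e+06 m/s.
Since v is perpendicular to r, L = m · v · r.
L = 456.1 · 7.729e+06 · 5e+07 kg·m²/s ≈ 1.763e+17 kg·m²/s.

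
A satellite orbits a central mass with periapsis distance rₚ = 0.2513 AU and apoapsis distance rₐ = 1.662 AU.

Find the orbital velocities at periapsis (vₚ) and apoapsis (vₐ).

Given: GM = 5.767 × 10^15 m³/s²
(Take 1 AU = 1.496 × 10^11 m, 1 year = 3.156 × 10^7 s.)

Convert to SI: rₚ = 0.2513 AU = 3.75945e+10 m; rₐ = 1.662 AU = 2.48635e+11 m.
Use the vis-viva equation v² = GM(2/r − 1/a) with a = (rₚ + rₐ)/2 = (3.75945e+10 + 2.48635e+11)/2 = 1.43115e+11 m.
vₚ = √(GM · (2/rₚ − 1/a)) = √(5.767e+15 · (2/3.75945e+10 − 1/1.43115e+11)) m/s ≈ 516.2 m/s = 0.1089 AU/year.
vₐ = √(GM · (2/rₐ − 1/a)) = √(5.767e+15 · (2/2.48635e+11 − 1/1.43115e+11)) m/s ≈ 78.06 m/s = 0.01647 AU/year.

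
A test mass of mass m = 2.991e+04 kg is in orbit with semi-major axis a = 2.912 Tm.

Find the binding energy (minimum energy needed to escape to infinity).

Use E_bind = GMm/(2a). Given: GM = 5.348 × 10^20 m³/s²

Convert to SI: a = 2.912 Tm = 2.912e+12 m.
Total orbital energy is E = −GMm/(2a); binding energy is E_bind = −E = GMm/(2a).
E_bind = 5.348e+20 · 2.991e+04 / (2 · 2.912e+12) J ≈ 2.747e+12 J = 2.747 TJ.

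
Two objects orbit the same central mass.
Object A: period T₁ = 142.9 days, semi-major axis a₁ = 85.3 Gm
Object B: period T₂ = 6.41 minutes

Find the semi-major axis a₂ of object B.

Convert to SI: T₁ = 142.9 days = 1.23466e+07 s; a₁ = 85.3 Gm = 8.53e+10 m; T₂ = 6.41 minutes = 384.6 s.
Kepler's third law: (T₁/T₂)² = (a₁/a₂)³ ⇒ a₂ = a₁ · (T₂/T₁)^(2/3).
T₂/T₁ = 384.6 / 1.23466e+07 = 3.11504e-05.
a₂ = 8.53e+10 · (3.11504e-05)^(2/3) m ≈ 8.445e+07 m = 84.45 Mm.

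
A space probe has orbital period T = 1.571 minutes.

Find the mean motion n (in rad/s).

Convert to SI: T = 1.571 minutes = 94.26 s.
n = 2π / T.
n = 2π / 94.26 s ≈ 0.06666 rad/s.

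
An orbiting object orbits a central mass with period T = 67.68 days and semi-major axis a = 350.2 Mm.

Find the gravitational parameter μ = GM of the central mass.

Convert to SI: T = 67.68 days = 5.84755e+06 s; a = 350.2 Mm = 3.502e+08 m.
GM = 4π² · a³ / T².
GM = 4π² · (3.502e+08)³ / (5.84755e+06)² m³/s² ≈ 4.959e+13 m³/s² = 4.959 × 10^13 m³/s².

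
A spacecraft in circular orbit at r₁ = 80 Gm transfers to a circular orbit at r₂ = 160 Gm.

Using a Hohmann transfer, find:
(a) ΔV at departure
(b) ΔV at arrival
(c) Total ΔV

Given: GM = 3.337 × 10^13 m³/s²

Convert to SI: r₁ = 80 Gm = 8e+10 m; r₂ = 160 Gm = 1.6e+11 m.
Transfer semi-major axis: a_t = (r₁ + r₂)/2 = (8e+10 + 1.6e+11)/2 = 1.2e+11 m.
Circular speeds: v₁ = √(GM/r₁) = 20.4236 m/s, v₂ = √(GM/r₂) = 14.4417 m/s.
Transfer speeds (vis-viva v² = GM(2/r − 1/a_t)): v₁ᵗ = 23.5832 m/s, v₂ᵗ = 11.7916 m/s.
(a) ΔV₁ = |v₁ᵗ − v₁| ≈ 3.16 m/s = 3.16 m/s.
(b) ΔV₂ = |v₂ − v₂ᵗ| ≈ 2.65 m/s = 2.65 m/s.
(c) ΔV_total = ΔV₁ + ΔV₂ ≈ 5.81 m/s = 5.81 m/s.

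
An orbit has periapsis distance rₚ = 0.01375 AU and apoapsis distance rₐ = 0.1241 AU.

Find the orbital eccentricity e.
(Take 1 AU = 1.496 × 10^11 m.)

Convert to SI: rₚ = 0.01375 AU = 2.057e+09 m; rₐ = 0.1241 AU = 1.85654e+10 m.
e = (rₐ − rₚ) / (rₐ + rₚ).
e = (1.85654e+10 − 2.057e+09) / (1.85654e+10 + 2.057e+09) = 1.65084e+10 / 2.06224e+10 ≈ 0.8005.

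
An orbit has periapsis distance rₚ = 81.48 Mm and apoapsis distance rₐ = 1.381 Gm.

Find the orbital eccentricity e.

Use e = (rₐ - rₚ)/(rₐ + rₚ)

Convert to SI: rₚ = 81.48 Mm = 8.148e+07 m; rₐ = 1.381 Gm = 1.381e+09 m.
e = (rₐ − rₚ) / (rₐ + rₚ).
e = (1.381e+09 − 8.148e+07) / (1.381e+09 + 8.148e+07) = 1.29952e+09 / 1.46248e+09 ≈ 0.8886.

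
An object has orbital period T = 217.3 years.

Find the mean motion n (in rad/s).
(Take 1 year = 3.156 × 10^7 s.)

Convert to SI: T = 217.3 years = 6.85799e+09 s.
n = 2π / T.
n = 2π / 6.85799e+09 s ≈ 9.162e-10 rad/s.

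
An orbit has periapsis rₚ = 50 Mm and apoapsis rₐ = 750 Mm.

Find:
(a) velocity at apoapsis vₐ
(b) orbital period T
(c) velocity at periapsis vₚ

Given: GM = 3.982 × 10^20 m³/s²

Convert to SI: rₚ = 50 Mm = 5e+07 m; rₐ = 750 Mm = 7.5e+08 m.
(a) With a = (rₚ + rₐ)/2 = 4e+08 m, vₐ = √(GM (2/rₐ − 1/a)) = √(3.982e+20 · (2/7.5e+08 − 1/4e+08)) m/s ≈ 2.576e+05 m/s
(b) With a = (rₚ + rₐ)/2 = 4e+08 m, T = 2π √(a³/GM) = 2π √((4e+08)³/3.982e+20) s ≈ 2519 s
(c) With a = (rₚ + rₐ)/2 = 4e+08 m, vₚ = √(GM (2/rₚ − 1/a)) = √(3.982e+20 · (2/5e+07 − 1/4e+08)) m/s ≈ 3.864e+06 m/s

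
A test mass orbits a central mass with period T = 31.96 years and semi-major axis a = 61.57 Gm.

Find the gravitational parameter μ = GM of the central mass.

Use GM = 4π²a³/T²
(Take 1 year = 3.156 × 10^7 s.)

Convert to SI: T = 31.96 years = 1.00866e+09 s; a = 61.57 Gm = 6.157e+10 m.
GM = 4π² · a³ / T².
GM = 4π² · (6.157e+10)³ / (1.00866e+09)² m³/s² ≈ 9.057e+15 m³/s² = 9.057 × 10^15 m³/s².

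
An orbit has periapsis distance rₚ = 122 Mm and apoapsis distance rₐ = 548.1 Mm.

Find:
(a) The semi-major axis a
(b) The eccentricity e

Convert to SI: rₚ = 122 Mm = 1.22e+08 m; rₐ = 548.1 Mm = 5.481e+08 m.
(a) a = (rₚ + rₐ) / 2 = (1.22e+08 + 5.481e+08) / 2 ≈ 3.35e+08 m = 335.1 Mm.
(b) e = (rₐ − rₚ) / (rₐ + rₚ) = (5.481e+08 − 1.22e+08) / (5.481e+08 + 1.22e+08) ≈ 0.6359.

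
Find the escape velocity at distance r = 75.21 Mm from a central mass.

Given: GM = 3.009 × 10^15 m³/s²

Convert to SI: r = 75.21 Mm = 7.521e+07 m.
Escape velocity comes from setting total energy to zero: ½v² − GM/r = 0 ⇒ v_esc = √(2GM / r).
v_esc = √(2 · 3.009e+15 / 7.521e+07) m/s ≈ 8945 m/s = 8.945 km/s.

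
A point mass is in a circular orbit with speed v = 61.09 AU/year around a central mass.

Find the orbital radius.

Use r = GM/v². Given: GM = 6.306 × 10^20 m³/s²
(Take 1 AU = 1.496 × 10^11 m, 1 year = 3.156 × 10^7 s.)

Convert to SI: v = 61.09 AU/year = 289577 m/s.
For a circular orbit, v² = GM / r, so r = GM / v².
r = 6.306e+20 / (289577)² m ≈ 7.52e+09 m = 0.05027 AU.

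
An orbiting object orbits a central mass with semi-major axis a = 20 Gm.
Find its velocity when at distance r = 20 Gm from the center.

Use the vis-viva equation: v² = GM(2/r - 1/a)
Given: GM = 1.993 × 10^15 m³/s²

Convert to SI: a = 20 Gm = 2e+10 m; r = 20 Gm = 2e+10 m.
Vis-viva: v = √(GM · (2/r − 1/a)).
2/r − 1/a = 2/2e+10 − 1/2e+10 = 5e-11 m⁻¹.
v = √(1.993e+15 · 5e-11) m/s ≈ 315.7 m/s = 315.7 m/s.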